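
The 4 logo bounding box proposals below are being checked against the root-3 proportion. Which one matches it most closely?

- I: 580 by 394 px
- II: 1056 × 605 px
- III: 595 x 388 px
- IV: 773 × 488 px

II

Ratios (long/short): I ≈ 1.472; II ≈ 1.745; III ≈ 1.534; IV ≈ 1.584.
root-3 ≈ 1.732; option II is nearest (Δ 0.013).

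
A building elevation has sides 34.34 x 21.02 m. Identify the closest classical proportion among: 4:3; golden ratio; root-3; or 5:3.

golden ratio

34.34/21.02 ≈ 1.634. Nearest candidates are golden ratio (1.618, off by 0.016) and 5:3 (1.667, off by 0.033).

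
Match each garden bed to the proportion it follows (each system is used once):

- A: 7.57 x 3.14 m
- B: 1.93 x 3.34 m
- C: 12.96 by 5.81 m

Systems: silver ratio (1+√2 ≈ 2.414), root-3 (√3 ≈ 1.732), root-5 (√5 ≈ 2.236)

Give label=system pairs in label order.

A = 7.57/3.14 ≈ 2.411 → silver ratio (2.414)
B = 3.34/1.93 ≈ 1.731 → root-3 (1.732)
C = 12.96/5.81 ≈ 2.231 → root-5 (2.236)

A=silver ratio, B=root-3, C=root-5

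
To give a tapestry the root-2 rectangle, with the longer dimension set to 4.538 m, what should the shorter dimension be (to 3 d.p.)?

3.209 m

root-2 ≈ 1.41421.
Shorter side = 4.538 ÷ 1.41421 ≈ 3.20886 → 3.209 m.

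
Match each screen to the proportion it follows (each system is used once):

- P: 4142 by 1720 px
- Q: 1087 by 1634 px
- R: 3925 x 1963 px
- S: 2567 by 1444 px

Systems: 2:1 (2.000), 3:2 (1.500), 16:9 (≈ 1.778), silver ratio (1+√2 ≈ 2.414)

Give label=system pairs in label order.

Ratios: P ≈ 2.408; Q ≈ 1.503; R ≈ 1.999; S ≈ 1.778.
Targets: 2:1 ≈ 2.000; 3:2 ≈ 1.500; 16:9 ≈ 1.778; silver ratio ≈ 2.414.

P=silver ratio, Q=3:2, R=2:1, S=16:9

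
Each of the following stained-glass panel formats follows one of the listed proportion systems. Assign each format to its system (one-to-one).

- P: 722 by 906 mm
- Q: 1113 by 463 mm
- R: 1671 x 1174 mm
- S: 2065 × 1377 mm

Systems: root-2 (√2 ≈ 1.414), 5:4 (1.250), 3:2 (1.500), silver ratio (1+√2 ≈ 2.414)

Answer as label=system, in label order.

P=5:4, Q=silver ratio, R=root-2, S=3:2

P = 906/722 ≈ 1.255 → 5:4 (1.250)
Q = 1113/463 ≈ 2.404 → silver ratio (2.414)
R = 1671/1174 ≈ 1.423 → root-2 (1.414)
S = 2065/1377 ≈ 1.500 → 3:2 (1.500)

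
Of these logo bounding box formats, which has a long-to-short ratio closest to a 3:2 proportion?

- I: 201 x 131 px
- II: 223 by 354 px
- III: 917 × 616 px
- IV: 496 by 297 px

III

Target 3:2 ≈ 1.500.
I: 1.534 (Δ0.034)  II: 1.587 (Δ0.087)  III: 1.489 (Δ0.011)  IV: 1.670 (Δ0.170)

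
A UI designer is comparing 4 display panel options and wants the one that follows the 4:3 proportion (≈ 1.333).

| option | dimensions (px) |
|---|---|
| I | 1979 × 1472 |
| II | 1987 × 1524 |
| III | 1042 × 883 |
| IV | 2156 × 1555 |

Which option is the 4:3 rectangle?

I

Target 4:3 ≈ 1.333.
I: 1.344 (Δ0.011)  II: 1.304 (Δ0.029)  III: 1.180 (Δ0.153)  IV: 1.386 (Δ0.053)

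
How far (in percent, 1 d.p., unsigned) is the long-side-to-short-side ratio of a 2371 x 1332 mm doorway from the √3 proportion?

2.8%

Ratio = 2371 / 1332 ≈ 1.7800.
Ideal root-3 ≈ 1.7321. |1.7800 − 1.7321| / 1.7321 ≈ 2.77% → 2.8%.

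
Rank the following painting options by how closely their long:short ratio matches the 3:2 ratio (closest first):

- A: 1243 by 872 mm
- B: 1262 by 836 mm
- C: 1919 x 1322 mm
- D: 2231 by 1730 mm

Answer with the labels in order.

B, C, A, D

Ratios: A = 1243 / 872 ≈ 1.425; B = 1262 / 836 ≈ 1.510; C = 1919 / 1322 ≈ 1.452; D = 2231 / 1730 ≈ 1.290.
|Δ from 1.500|: A 0.075; B 0.010; C 0.048; D 0.210.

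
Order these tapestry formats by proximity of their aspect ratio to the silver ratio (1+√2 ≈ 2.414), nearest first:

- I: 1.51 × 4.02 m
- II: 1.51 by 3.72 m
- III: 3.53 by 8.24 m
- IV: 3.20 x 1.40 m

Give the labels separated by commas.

II, III, IV, I

I: 4.02/1.51 ≈ 2.662 → |2.662 − 2.414| = 0.248
II: 3.72/1.51 ≈ 2.464 → |2.464 − 2.414| = 0.050
III: 8.24/3.53 ≈ 2.334 → |2.334 − 2.414| = 0.080
IV: 3.20/1.40 ≈ 2.286 → |2.286 − 2.414| = 0.128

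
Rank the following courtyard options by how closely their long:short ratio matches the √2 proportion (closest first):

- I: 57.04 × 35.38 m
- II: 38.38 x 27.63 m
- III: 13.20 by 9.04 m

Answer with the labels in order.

II, III, I

Ratios: I = 57.04 / 35.38 ≈ 1.612; II = 38.38 / 27.63 ≈ 1.389; III = 13.20 / 9.04 ≈ 1.460.
|Δ from 1.414|: I 0.198; II 0.025; III 0.046.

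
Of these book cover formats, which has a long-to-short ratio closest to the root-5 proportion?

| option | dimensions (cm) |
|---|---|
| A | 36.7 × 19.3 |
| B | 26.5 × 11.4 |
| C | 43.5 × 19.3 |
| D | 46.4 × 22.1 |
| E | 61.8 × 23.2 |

C

Target root-5 ≈ 2.236.
A: 1.902 (Δ0.334)  B: 2.325 (Δ0.089)  C: 2.254 (Δ0.018)  D: 2.100 (Δ0.136)  E: 2.664 (Δ0.428)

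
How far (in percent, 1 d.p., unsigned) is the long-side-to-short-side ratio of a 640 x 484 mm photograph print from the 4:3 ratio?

0.8%

Ratio = 640 / 484 ≈ 1.3223.
Ideal 4:3 ≈ 1.3333. |1.3223 − 1.3333| / 1.3333 ≈ 0.83% → 0.8%.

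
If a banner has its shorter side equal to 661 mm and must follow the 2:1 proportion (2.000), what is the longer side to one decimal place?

2:1 = 2.00000.
Longer side = 661 × 2.00000 ≈ 1322.000 → 1322.0 mm.

1322.0 mm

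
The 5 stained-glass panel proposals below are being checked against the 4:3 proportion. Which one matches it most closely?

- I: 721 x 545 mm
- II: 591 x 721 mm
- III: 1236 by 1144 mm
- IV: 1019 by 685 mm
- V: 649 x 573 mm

I

Target 4:3 ≈ 1.333.
I: 1.323 (Δ0.010)  II: 1.220 (Δ0.113)  III: 1.080 (Δ0.253)  IV: 1.488 (Δ0.155)  V: 1.133 (Δ0.200)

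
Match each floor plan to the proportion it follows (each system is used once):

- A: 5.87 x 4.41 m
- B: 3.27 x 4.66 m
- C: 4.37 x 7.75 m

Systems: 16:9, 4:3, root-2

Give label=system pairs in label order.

Ratios: A ≈ 1.331; B ≈ 1.425; C ≈ 1.773.
Targets: 16:9 ≈ 1.778; 4:3 ≈ 1.333; root-2 ≈ 1.414.

A=4:3, B=root-2, C=16:9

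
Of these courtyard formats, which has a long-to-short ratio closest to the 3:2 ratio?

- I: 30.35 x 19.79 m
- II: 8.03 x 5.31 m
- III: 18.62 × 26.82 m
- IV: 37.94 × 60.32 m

II

Ratios (long/short): I ≈ 1.534; II ≈ 1.512; III ≈ 1.440; IV ≈ 1.590.
3:2 ≈ 1.500; option II is nearest (Δ 0.012).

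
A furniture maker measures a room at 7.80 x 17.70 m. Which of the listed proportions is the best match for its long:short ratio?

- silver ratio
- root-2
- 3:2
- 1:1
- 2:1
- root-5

root-5

Ratio = 17.70 / 7.80 ≈ 2.269.
Distances: silver ratio 2.414 (Δ 0.145); root-2 1.414 (Δ 0.855); 3:2 1.500 (Δ 0.769); 1:1 1.000 (Δ 1.269); 2:1 2.000 (Δ 0.269); root-5 2.236 (Δ 0.033).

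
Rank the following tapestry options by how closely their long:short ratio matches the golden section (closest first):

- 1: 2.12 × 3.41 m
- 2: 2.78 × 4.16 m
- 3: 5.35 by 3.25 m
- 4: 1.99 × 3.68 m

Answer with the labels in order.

1: 3.41/2.12 ≈ 1.608 → |1.608 − 1.618| = 0.010
2: 4.16/2.78 ≈ 1.496 → |1.496 − 1.618| = 0.122
3: 5.35/3.25 ≈ 1.646 → |1.646 − 1.618| = 0.028
4: 3.68/1.99 ≈ 1.849 → |1.849 − 1.618| = 0.231

1, 3, 2, 4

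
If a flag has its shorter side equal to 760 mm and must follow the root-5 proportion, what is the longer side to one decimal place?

root-5 ≈ 2.23607.
Longer side = 760 × 2.23607 ≈ 1699.413 → 1699.4 mm.

1699.4 mm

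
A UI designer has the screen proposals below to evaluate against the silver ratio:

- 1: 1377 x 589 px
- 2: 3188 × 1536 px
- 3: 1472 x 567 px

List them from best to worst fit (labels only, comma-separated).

1, 3, 2

Ratios: 1 = 1377 / 589 ≈ 2.338; 2 = 3188 / 1536 ≈ 2.076; 3 = 1472 / 567 ≈ 2.596.
|Δ from 2.414|: 1 0.076; 2 0.338; 3 0.182.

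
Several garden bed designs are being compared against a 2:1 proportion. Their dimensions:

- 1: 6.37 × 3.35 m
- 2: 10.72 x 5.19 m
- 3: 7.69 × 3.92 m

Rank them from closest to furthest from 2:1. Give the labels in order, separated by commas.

1: 6.37/3.35 ≈ 1.901 → |1.901 − 2.000| = 0.099
2: 10.72/5.19 ≈ 2.066 → |2.066 − 2.000| = 0.066
3: 7.69/3.92 ≈ 1.962 → |1.962 − 2.000| = 0.038

3, 2, 1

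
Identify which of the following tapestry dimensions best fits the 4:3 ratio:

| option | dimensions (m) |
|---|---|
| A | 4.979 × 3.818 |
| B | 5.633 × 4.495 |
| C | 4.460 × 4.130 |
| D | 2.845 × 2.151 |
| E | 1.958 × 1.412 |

Target 4:3 ≈ 1.333.
A: 1.304 (Δ0.029)  B: 1.253 (Δ0.080)  C: 1.080 (Δ0.253)  D: 1.323 (Δ0.010)  E: 1.387 (Δ0.054)

D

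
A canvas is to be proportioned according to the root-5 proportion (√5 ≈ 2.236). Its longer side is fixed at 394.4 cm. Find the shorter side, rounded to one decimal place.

176.4 cm

root-5 ≈ 2.23607.
Shorter side = 394.4 ÷ 2.23607 ≈ 176.381 → 176.4 cm.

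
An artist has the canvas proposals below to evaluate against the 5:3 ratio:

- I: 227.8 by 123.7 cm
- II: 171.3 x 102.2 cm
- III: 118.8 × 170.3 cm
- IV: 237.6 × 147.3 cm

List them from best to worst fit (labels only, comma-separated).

Ratios: I = 227.8 / 123.7 ≈ 1.842; II = 171.3 / 102.2 ≈ 1.676; III = 170.3 / 118.8 ≈ 1.434; IV = 237.6 / 147.3 ≈ 1.613.
|Δ from 1.667|: I 0.175; II 0.009; III 0.233; IV 0.054.

II, IV, I, III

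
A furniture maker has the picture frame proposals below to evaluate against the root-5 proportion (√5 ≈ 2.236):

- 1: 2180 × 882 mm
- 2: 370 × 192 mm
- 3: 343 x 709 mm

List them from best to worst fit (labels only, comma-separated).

3, 1, 2

1: 2180/882 ≈ 2.472 → |2.472 − 2.236| = 0.236
2: 370/192 ≈ 1.927 → |1.927 − 2.236| = 0.309
3: 709/343 ≈ 2.067 → |2.067 − 2.236| = 0.169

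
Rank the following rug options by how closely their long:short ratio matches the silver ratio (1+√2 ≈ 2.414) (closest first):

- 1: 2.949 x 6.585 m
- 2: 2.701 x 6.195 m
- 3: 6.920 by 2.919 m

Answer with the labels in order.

1: 6.585/2.949 ≈ 2.233 → |2.233 − 2.414| = 0.181
2: 6.195/2.701 ≈ 2.294 → |2.294 − 2.414| = 0.120
3: 6.920/2.919 ≈ 2.371 → |2.371 − 2.414| = 0.043

3, 2, 1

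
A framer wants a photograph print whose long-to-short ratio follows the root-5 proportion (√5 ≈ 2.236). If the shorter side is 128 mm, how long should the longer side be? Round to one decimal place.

root-5 ≈ 2.23607.
Longer side = 128 × 2.23607 ≈ 286.217 → 286.2 mm.

286.2 mm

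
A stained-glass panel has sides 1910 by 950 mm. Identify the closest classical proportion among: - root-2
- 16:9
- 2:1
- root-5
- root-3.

2:1

Ratio = 1910 / 950 ≈ 2.011.
Distances: root-2 1.414 (Δ 0.597); 16:9 1.778 (Δ 0.233); 2:1 2.000 (Δ 0.011); root-5 2.236 (Δ 0.225); root-3 1.732 (Δ 0.279).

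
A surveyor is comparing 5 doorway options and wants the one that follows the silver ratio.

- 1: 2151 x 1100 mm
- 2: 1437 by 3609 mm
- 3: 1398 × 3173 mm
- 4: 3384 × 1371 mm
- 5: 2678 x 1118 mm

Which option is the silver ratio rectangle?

Target silver ratio ≈ 2.414.
1: 1.955 (Δ0.459)  2: 2.511 (Δ0.097)  3: 2.270 (Δ0.144)  4: 2.468 (Δ0.054)  5: 2.395 (Δ0.019)

5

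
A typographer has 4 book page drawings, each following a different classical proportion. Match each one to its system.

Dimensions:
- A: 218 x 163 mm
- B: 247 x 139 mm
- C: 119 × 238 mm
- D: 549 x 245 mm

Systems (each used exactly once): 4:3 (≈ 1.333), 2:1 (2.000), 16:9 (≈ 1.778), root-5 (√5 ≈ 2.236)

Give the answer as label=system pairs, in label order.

A=4:3, B=16:9, C=2:1, D=root-5

A = 218/163 ≈ 1.337 → 4:3 (1.333)
B = 247/139 ≈ 1.777 → 16:9 (1.778)
C = 238/119 ≈ 2.000 → 2:1 (2.000)
D = 549/245 ≈ 2.241 → root-5 (2.236)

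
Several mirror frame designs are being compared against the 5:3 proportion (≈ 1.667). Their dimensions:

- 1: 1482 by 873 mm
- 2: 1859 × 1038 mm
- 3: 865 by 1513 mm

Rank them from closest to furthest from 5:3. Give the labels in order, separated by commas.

Ratios: 1 = 1482 / 873 ≈ 1.698; 2 = 1859 / 1038 ≈ 1.791; 3 = 1513 / 865 ≈ 1.749.
|Δ from 1.667|: 1 0.031; 2 0.124; 3 0.082.

1, 3, 2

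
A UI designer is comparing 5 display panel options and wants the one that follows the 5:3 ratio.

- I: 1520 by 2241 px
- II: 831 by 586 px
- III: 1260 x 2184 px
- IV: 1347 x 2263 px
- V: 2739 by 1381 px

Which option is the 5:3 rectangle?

IV

Ratios (long/short): I ≈ 1.474; II ≈ 1.418; III ≈ 1.733; IV ≈ 1.680; V ≈ 1.983.
5:3 ≈ 1.667; option IV is nearest (Δ 0.013).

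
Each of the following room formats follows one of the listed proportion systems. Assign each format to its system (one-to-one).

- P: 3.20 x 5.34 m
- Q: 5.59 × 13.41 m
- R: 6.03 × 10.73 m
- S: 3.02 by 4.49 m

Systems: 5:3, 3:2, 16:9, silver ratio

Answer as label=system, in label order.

P = 5.34/3.20 ≈ 1.669 → 5:3 (1.667)
Q = 13.41/5.59 ≈ 2.399 → silver ratio (2.414)
R = 10.73/6.03 ≈ 1.779 → 16:9 (1.778)
S = 4.49/3.02 ≈ 1.487 → 3:2 (1.500)

P=5:3, Q=silver ratio, R=16:9, S=3:2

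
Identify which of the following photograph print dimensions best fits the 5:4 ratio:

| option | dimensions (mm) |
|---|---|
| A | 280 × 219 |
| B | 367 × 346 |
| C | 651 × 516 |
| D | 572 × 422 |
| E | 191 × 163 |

C

Target 5:4 ≈ 1.250.
A: 1.279 (Δ0.029)  B: 1.061 (Δ0.189)  C: 1.262 (Δ0.012)  D: 1.355 (Δ0.105)  E: 1.172 (Δ0.078)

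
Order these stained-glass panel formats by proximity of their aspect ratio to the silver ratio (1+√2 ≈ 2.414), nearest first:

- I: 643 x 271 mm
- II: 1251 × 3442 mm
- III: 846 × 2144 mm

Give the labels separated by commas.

I: 643/271 ≈ 2.373 → |2.373 − 2.414| = 0.041
II: 3442/1251 ≈ 2.751 → |2.751 − 2.414| = 0.337
III: 2144/846 ≈ 2.534 → |2.534 − 2.414| = 0.120

I, III, II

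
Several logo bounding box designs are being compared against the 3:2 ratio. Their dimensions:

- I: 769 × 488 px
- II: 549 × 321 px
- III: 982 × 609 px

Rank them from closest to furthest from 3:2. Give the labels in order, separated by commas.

I, III, II

I: 769/488 ≈ 1.576 → |1.576 − 1.500| = 0.076
II: 549/321 ≈ 1.710 → |1.710 − 1.500| = 0.210
III: 982/609 ≈ 1.612 → |1.612 − 1.500| = 0.112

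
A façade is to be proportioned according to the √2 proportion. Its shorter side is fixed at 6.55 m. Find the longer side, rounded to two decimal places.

9.26 m

root-2 ≈ 1.41421.
Longer side = 6.55 × 1.41421 ≈ 9.2631 → 9.26 m.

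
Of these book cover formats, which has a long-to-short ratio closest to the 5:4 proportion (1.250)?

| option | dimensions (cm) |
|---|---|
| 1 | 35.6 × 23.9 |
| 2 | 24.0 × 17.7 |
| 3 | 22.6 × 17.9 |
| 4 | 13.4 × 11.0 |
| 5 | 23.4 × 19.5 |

3

Target 5:4 ≈ 1.250.
1: 1.490 (Δ0.240)  2: 1.356 (Δ0.106)  3: 1.263 (Δ0.013)  4: 1.218 (Δ0.032)  5: 1.200 (Δ0.050)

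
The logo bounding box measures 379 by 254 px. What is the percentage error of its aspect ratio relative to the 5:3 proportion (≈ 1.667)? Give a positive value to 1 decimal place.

Ratio = 379 / 254 ≈ 1.4921.
Ideal 5:3 ≈ 1.6667. |1.4921 − 1.6667| / 1.6667 ≈ 10.48% → 10.5%.

10.5%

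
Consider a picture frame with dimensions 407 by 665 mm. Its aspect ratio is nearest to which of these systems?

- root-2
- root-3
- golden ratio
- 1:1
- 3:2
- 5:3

golden ratio

665/407 ≈ 1.634. Nearest candidates are golden ratio (1.618, off by 0.016) and 5:3 (1.667, off by 0.033).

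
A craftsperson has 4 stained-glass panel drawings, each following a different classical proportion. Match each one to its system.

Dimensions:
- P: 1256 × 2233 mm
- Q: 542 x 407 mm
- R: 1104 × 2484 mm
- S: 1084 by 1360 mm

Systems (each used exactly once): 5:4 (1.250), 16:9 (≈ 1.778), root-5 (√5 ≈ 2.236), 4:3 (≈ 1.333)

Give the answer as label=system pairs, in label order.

P=16:9, Q=4:3, R=root-5, S=5:4

P = 2233/1256 ≈ 1.778 → 16:9 (1.778)
Q = 542/407 ≈ 1.332 → 4:3 (1.333)
R = 2484/1104 ≈ 2.250 → root-5 (2.236)
S = 1360/1084 ≈ 1.255 → 5:4 (1.250)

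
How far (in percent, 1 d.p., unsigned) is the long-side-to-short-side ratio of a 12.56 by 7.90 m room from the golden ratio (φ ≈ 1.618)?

1.7%

Ratio = 12.56 / 7.90 ≈ 1.5899.
Ideal golden ratio ≈ 1.6180. |1.5899 − 1.6180| / 1.6180 ≈ 1.74% → 1.7%.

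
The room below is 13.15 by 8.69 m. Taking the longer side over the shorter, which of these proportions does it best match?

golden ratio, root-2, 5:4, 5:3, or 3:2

3:2

13.15/8.69 ≈ 1.513. Nearest candidates are 3:2 (1.500, off by 0.013) and root-2 (1.414, off by 0.099).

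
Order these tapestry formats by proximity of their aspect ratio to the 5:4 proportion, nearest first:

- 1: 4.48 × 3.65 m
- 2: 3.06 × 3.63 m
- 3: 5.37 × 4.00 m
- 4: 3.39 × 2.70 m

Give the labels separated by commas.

4, 1, 2, 3

1: 4.48/3.65 ≈ 1.227 → |1.227 − 1.250| = 0.023
2: 3.63/3.06 ≈ 1.186 → |1.186 − 1.250| = 0.064
3: 5.37/4.00 ≈ 1.343 → |1.343 − 1.250| = 0.093
4: 3.39/2.70 ≈ 1.256 → |1.256 − 1.250| = 0.006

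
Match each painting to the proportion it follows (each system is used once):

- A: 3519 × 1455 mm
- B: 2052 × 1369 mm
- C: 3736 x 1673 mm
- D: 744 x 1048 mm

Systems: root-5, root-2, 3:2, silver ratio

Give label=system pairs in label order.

A = 3519/1455 ≈ 2.419 → silver ratio (2.414)
B = 2052/1369 ≈ 1.499 → 3:2 (1.500)
C = 3736/1673 ≈ 2.233 → root-5 (2.236)
D = 1048/744 ≈ 1.409 → root-2 (1.414)

A=silver ratio, B=3:2, C=root-5, D=root-2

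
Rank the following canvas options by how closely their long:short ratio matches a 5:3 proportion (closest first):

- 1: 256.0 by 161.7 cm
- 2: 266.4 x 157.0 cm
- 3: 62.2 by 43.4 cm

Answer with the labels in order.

2, 1, 3

Ratios: 1 = 256.0 / 161.7 ≈ 1.583; 2 = 266.4 / 157.0 ≈ 1.697; 3 = 62.2 / 43.4 ≈ 1.433.
|Δ from 1.667|: 1 0.084; 2 0.030; 3 0.234.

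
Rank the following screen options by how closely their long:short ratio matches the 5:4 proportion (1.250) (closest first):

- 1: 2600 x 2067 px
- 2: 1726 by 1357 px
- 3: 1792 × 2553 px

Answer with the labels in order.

Ratios: 1 = 2600 / 2067 ≈ 1.258; 2 = 1726 / 1357 ≈ 1.272; 3 = 2553 / 1792 ≈ 1.425.
|Δ from 1.250|: 1 0.008; 2 0.022; 3 0.175.

1, 2, 3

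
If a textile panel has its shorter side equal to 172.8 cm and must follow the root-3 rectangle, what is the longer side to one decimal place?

root-3 ≈ 1.73205.
Longer side = 172.8 × 1.73205 ≈ 299.298 → 299.3 cm.

299.3 cm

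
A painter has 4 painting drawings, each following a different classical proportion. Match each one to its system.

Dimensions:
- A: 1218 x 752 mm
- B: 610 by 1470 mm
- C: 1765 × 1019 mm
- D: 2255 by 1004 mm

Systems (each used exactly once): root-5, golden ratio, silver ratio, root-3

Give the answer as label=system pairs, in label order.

A=golden ratio, B=silver ratio, C=root-3, D=root-5

Ratios: A ≈ 1.620; B ≈ 2.410; C ≈ 1.732; D ≈ 2.246.
Targets: root-5 ≈ 2.236; golden ratio ≈ 1.618; silver ratio ≈ 2.414; root-3 ≈ 1.732.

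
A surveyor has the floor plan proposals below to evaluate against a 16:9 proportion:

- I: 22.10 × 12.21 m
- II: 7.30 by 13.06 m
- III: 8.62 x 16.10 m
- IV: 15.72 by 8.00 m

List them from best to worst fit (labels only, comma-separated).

Ratios: I = 22.10 / 12.21 ≈ 1.810; II = 13.06 / 7.30 ≈ 1.789; III = 16.10 / 8.62 ≈ 1.868; IV = 15.72 / 8.00 ≈ 1.965.
|Δ from 1.778|: I 0.032; II 0.011; III 0.090; IV 0.187.

II, I, III, IV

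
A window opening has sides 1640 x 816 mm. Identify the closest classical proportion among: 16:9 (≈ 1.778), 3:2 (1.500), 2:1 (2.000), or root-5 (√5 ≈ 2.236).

2:1

1640/816 ≈ 2.010. Nearest candidates are 2:1 (2.000, off by 0.010) and root-5 (2.236, off by 0.226).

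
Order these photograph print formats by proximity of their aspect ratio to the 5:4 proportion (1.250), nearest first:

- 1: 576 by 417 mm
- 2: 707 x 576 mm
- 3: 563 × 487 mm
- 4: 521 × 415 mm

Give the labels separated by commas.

Ratios: 1 = 576 / 417 ≈ 1.381; 2 = 707 / 576 ≈ 1.227; 3 = 563 / 487 ≈ 1.156; 4 = 521 / 415 ≈ 1.255.
|Δ from 1.250|: 1 0.131; 2 0.023; 3 0.094; 4 0.005.

4, 2, 3, 1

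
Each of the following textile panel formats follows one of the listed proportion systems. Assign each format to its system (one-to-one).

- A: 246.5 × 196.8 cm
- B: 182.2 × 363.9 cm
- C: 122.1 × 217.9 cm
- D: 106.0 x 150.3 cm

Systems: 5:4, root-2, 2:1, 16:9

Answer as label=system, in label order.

A = 246.5/196.8 ≈ 1.253 → 5:4 (1.250)
B = 363.9/182.2 ≈ 1.997 → 2:1 (2.000)
C = 217.9/122.1 ≈ 1.785 → 16:9 (1.778)
D = 150.3/106.0 ≈ 1.418 → root-2 (1.414)

A=5:4, B=2:1, C=16:9, D=root-2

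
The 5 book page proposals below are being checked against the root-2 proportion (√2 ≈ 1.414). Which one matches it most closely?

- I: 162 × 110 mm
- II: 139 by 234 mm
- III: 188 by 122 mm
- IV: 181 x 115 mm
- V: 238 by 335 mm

Ratios (long/short): I ≈ 1.473; II ≈ 1.683; III ≈ 1.541; IV ≈ 1.574; V ≈ 1.408.
root-2 ≈ 1.414; option V is nearest (Δ 0.006).

V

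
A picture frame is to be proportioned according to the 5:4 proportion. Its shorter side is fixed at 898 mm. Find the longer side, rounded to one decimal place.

1122.5 mm

5:4 = 1.25000.
Longer side = 898 × 1.25000 ≈ 1122.500 → 1122.5 mm.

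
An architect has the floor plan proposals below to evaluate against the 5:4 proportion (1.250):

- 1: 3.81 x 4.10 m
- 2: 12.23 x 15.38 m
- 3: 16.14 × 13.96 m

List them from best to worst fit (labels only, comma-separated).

2, 3, 1

Ratios: 1 = 4.10 / 3.81 ≈ 1.076; 2 = 15.38 / 12.23 ≈ 1.258; 3 = 16.14 / 13.96 ≈ 1.156.
|Δ from 1.250|: 1 0.174; 2 0.008; 3 0.094.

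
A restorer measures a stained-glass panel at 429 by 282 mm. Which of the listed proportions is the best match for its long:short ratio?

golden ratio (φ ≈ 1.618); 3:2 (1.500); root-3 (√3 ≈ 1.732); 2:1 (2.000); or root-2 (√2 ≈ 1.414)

3:2

429/282 ≈ 1.521. Nearest candidates are 3:2 (1.500, off by 0.021) and golden ratio (1.618, off by 0.097).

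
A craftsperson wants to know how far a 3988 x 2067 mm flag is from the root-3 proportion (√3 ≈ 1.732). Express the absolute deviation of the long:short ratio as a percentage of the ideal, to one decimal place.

11.4%

Ratio = 3988 / 2067 ≈ 1.9294.
Ideal root-3 ≈ 1.7321. |1.9294 − 1.7321| / 1.7321 ≈ 11.39% → 11.4%.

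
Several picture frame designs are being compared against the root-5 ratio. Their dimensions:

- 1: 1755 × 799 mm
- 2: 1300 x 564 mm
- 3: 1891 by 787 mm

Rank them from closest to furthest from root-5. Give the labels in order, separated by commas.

Ratios: 1 = 1755 / 799 ≈ 2.196; 2 = 1300 / 564 ≈ 2.305; 3 = 1891 / 787 ≈ 2.403.
|Δ from 2.236|: 1 0.040; 2 0.069; 3 0.167.

1, 2, 3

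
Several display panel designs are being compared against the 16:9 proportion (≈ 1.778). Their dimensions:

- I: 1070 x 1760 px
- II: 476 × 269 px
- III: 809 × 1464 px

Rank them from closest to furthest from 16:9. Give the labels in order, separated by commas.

I: 1760/1070 ≈ 1.645 → |1.645 − 1.778| = 0.133
II: 476/269 ≈ 1.770 → |1.770 − 1.778| = 0.008
III: 1464/809 ≈ 1.810 → |1.810 − 1.778| = 0.032

II, III, I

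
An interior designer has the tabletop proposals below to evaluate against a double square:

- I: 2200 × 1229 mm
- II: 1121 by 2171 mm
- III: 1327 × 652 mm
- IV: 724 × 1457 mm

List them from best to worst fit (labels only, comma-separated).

IV, III, II, I

Ratios: I = 2200 / 1229 ≈ 1.790; II = 2171 / 1121 ≈ 1.937; III = 1327 / 652 ≈ 2.035; IV = 1457 / 724 ≈ 2.012.
|Δ from 2.000|: I 0.210; II 0.063; III 0.035; IV 0.012.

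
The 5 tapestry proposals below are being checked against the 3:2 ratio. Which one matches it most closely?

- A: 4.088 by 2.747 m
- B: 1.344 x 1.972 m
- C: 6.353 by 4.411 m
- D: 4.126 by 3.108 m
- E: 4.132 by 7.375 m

A

Target 3:2 ≈ 1.500.
A: 1.488 (Δ0.012)  B: 1.467 (Δ0.033)  C: 1.440 (Δ0.060)  D: 1.328 (Δ0.172)  E: 1.785 (Δ0.285)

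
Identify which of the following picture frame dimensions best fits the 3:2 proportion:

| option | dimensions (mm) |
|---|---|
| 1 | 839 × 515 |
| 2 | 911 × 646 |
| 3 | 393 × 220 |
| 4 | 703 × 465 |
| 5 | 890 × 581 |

4

Target 3:2 ≈ 1.500.
1: 1.629 (Δ0.129)  2: 1.410 (Δ0.090)  3: 1.786 (Δ0.286)  4: 1.512 (Δ0.012)  5: 1.532 (Δ0.032)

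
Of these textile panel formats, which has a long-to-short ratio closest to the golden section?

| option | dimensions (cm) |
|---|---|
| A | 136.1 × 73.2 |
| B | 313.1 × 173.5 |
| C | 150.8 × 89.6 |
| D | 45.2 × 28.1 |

Target golden ratio ≈ 1.618.
A: 1.859 (Δ0.241)  B: 1.805 (Δ0.187)  C: 1.683 (Δ0.065)  D: 1.609 (Δ0.009)

D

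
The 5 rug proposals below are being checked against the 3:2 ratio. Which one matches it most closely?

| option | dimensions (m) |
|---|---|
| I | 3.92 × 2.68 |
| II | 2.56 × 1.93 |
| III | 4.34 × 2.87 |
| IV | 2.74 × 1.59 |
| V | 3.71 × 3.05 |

III

Target 3:2 ≈ 1.500.
I: 1.463 (Δ0.037)  II: 1.326 (Δ0.174)  III: 1.512 (Δ0.012)  IV: 1.723 (Δ0.223)  V: 1.216 (Δ0.284)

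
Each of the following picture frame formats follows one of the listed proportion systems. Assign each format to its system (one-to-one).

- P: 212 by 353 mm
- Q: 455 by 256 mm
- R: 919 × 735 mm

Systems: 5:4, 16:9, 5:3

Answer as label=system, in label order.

P=5:3, Q=16:9, R=5:4

Ratios: P ≈ 1.665; Q ≈ 1.777; R ≈ 1.250.
Targets: 5:4 ≈ 1.250; 16:9 ≈ 1.778; 5:3 ≈ 1.667.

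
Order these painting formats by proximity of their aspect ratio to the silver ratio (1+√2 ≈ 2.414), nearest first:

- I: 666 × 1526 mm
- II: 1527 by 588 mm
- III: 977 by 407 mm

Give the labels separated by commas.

Ratios: I = 1526 / 666 ≈ 2.291; II = 1527 / 588 ≈ 2.597; III = 977 / 407 ≈ 2.400.
|Δ from 2.414|: I 0.123; II 0.183; III 0.014.

III, I, II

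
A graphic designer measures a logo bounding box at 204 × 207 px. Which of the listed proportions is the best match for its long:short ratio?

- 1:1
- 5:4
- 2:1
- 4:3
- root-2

1:1

Ratio = 207 / 204 ≈ 1.015.
Distances: 1:1 1.000 (Δ 0.015); 5:4 1.250 (Δ 0.235); 2:1 2.000 (Δ 0.985); 4:3 1.333 (Δ 0.318); root-2 1.414 (Δ 0.399).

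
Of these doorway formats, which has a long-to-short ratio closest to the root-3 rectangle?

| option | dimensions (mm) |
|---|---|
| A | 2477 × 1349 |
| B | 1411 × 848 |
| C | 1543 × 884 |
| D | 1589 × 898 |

Ratios (long/short): A ≈ 1.836; B ≈ 1.664; C ≈ 1.745; D ≈ 1.769.
root-3 ≈ 1.732; option C is nearest (Δ 0.013).

C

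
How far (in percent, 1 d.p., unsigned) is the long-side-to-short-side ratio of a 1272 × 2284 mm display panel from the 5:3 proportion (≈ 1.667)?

7.7%

Ratio = 2284 / 1272 ≈ 1.7956.
Ideal 5:3 ≈ 1.6667. |1.7956 − 1.6667| / 1.6667 ≈ 7.73% → 7.7%.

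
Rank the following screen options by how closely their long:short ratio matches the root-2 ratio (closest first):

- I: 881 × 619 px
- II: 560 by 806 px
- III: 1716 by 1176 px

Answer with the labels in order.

I, II, III

I: 881/619 ≈ 1.423 → |1.423 − 1.414| = 0.009
II: 806/560 ≈ 1.439 → |1.439 − 1.414| = 0.025
III: 1716/1176 ≈ 1.459 → |1.459 − 1.414| = 0.045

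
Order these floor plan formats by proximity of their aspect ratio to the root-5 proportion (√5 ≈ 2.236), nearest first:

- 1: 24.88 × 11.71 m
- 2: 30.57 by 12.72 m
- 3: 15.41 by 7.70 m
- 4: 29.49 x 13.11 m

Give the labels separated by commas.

4, 1, 2, 3

1: 24.88/11.71 ≈ 2.125 → |2.125 − 2.236| = 0.111
2: 30.57/12.72 ≈ 2.403 → |2.403 − 2.236| = 0.167
3: 15.41/7.70 ≈ 2.001 → |2.001 − 2.236| = 0.235
4: 29.49/13.11 ≈ 2.249 → |2.249 − 2.236| = 0.013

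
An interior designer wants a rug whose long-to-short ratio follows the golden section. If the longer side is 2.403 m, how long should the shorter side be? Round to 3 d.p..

golden ratio ≈ 1.61803.
Shorter side = 2.403 ÷ 1.61803 ≈ 1.48514 → 1.485 m.

1.485 m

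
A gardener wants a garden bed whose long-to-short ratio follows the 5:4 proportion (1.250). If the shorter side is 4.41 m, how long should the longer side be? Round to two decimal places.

5.51 m

5:4 = 1.25000.
Longer side = 4.41 × 1.25000 ≈ 5.5125 → 5.51 m.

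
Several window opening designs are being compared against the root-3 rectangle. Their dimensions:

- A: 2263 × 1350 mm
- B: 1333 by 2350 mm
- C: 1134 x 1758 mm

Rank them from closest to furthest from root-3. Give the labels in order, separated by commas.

Ratios: A = 2263 / 1350 ≈ 1.676; B = 2350 / 1333 ≈ 1.763; C = 1758 / 1134 ≈ 1.550.
|Δ from 1.732|: A 0.056; B 0.031; C 0.182.

B, A, C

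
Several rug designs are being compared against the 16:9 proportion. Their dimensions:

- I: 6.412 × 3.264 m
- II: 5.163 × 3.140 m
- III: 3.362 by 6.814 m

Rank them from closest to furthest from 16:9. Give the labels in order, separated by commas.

II, I, III

I: 6.412/3.264 ≈ 1.964 → |1.964 − 1.778| = 0.186
II: 5.163/3.140 ≈ 1.644 → |1.644 − 1.778| = 0.134
III: 6.814/3.362 ≈ 2.027 → |2.027 − 1.778| = 0.249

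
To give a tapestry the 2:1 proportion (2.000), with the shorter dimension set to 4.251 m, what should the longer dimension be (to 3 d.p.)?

8.502 m

2:1 = 2.00000.
Longer side = 4.251 × 2.00000 ≈ 8.50200 → 8.502 m.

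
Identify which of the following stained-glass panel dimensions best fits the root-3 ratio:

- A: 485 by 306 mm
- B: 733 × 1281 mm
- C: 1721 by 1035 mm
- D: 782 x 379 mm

Target root-3 ≈ 1.732.
A: 1.585 (Δ0.147)  B: 1.748 (Δ0.016)  C: 1.663 (Δ0.069)  D: 2.063 (Δ0.331)

B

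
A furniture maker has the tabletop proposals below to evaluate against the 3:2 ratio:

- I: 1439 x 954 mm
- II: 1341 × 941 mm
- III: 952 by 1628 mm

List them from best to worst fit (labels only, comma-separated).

I, II, III

Ratios: I = 1439 / 954 ≈ 1.508; II = 1341 / 941 ≈ 1.425; III = 1628 / 952 ≈ 1.710.
|Δ from 1.500|: I 0.008; II 0.075; III 0.210.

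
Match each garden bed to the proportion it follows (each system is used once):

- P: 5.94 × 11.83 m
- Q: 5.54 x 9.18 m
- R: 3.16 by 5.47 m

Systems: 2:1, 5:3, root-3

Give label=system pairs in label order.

Ratios: P ≈ 1.992; Q ≈ 1.657; R ≈ 1.731.
Targets: 2:1 ≈ 2.000; 5:3 ≈ 1.667; root-3 ≈ 1.732.

P=2:1, Q=5:3, R=root-3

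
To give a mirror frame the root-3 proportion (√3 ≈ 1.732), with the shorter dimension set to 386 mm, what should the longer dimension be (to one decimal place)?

root-3 ≈ 1.73205.
Longer side = 386 × 1.73205 ≈ 668.571 → 668.6 mm.

668.6 mm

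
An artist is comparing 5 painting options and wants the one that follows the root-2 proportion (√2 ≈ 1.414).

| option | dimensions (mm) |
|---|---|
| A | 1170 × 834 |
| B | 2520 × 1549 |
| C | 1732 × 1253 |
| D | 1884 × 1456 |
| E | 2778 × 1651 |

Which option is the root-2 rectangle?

Ratios (long/short): A ≈ 1.403; B ≈ 1.627; C ≈ 1.382; D ≈ 1.294; E ≈ 1.683.
root-2 ≈ 1.414; option A is nearest (Δ 0.011).

A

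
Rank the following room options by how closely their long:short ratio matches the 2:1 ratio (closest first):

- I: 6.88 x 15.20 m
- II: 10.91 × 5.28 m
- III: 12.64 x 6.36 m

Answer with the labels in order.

Ratios: I = 15.20 / 6.88 ≈ 2.209; II = 10.91 / 5.28 ≈ 2.066; III = 12.64 / 6.36 ≈ 1.987.
|Δ from 2.000|: I 0.209; II 0.066; III 0.013.

III, II, I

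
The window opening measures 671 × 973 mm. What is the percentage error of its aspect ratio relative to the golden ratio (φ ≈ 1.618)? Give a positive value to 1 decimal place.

10.4%

Ratio = 973 / 671 ≈ 1.4501.
Ideal golden ratio ≈ 1.6180. |1.4501 − 1.6180| / 1.6180 ≈ 10.38% → 10.4%.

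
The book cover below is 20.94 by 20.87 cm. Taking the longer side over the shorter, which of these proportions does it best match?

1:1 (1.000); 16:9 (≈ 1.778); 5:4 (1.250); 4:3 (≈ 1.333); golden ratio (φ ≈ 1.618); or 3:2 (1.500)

Ratio = 20.94 / 20.87 ≈ 1.003.
Distances: 1:1 1.000 (Δ 0.003); 16:9 1.778 (Δ 0.775); 5:4 1.250 (Δ 0.247); 4:3 1.333 (Δ 0.330); golden ratio 1.618 (Δ 0.615); 3:2 1.500 (Δ 0.497).

1:1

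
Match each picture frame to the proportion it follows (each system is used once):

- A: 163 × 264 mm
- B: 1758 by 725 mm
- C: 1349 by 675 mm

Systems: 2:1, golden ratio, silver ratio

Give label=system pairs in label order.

Ratios: A ≈ 1.620; B ≈ 2.425; C ≈ 1.999.
Targets: 2:1 ≈ 2.000; golden ratio ≈ 1.618; silver ratio ≈ 2.414.

A=golden ratio, B=silver ratio, C=2:1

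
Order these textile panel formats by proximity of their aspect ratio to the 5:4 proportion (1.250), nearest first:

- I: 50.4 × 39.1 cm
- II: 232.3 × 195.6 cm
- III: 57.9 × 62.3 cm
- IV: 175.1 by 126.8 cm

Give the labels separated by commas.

Ratios: I = 50.4 / 39.1 ≈ 1.289; II = 232.3 / 195.6 ≈ 1.188; III = 62.3 / 57.9 ≈ 1.076; IV = 175.1 / 126.8 ≈ 1.381.
|Δ from 1.250|: I 0.039; II 0.062; III 0.174; IV 0.131.

I, II, IV, III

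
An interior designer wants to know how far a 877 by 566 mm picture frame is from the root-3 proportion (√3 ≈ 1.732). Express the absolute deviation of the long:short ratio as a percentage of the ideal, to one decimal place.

10.5%

Ratio = 877 / 566 ≈ 1.5495.
Ideal root-3 ≈ 1.7321. |1.5495 − 1.7321| / 1.7321 ≈ 10.54% → 10.5%.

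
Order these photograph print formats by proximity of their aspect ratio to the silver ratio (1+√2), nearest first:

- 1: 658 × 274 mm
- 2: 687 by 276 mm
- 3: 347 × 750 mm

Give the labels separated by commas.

Ratios: 1 = 658 / 274 ≈ 2.401; 2 = 687 / 276 ≈ 2.489; 3 = 750 / 347 ≈ 2.161.
|Δ from 2.414|: 1 0.013; 2 0.075; 3 0.253.

1, 2, 3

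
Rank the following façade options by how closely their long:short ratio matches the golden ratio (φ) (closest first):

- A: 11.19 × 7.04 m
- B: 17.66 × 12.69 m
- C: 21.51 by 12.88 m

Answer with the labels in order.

A: 11.19/7.04 ≈ 1.589 → |1.589 − 1.618| = 0.029
B: 17.66/12.69 ≈ 1.392 → |1.392 − 1.618| = 0.226
C: 21.51/12.88 ≈ 1.670 → |1.670 − 1.618| = 0.052

A, C, B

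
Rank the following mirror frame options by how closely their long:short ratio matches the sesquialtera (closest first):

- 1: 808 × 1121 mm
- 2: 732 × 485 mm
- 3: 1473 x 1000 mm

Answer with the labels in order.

2, 3, 1

1: 1121/808 ≈ 1.387 → |1.387 − 1.500| = 0.113
2: 732/485 ≈ 1.509 → |1.509 − 1.500| = 0.009
3: 1473/1000 ≈ 1.473 → |1.473 − 1.500| = 0.027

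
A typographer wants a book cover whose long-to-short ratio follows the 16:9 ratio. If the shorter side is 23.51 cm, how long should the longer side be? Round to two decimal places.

41.80 cm

16:9 ≈ 1.77778.
Longer side = 23.51 × 1.77778 ≈ 41.7956 → 41.80 cm.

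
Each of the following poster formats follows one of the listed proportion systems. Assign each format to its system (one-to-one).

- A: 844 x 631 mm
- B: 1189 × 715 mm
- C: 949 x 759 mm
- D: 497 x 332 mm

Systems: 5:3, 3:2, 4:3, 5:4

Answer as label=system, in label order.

A=4:3, B=5:3, C=5:4, D=3:2

Ratios: A ≈ 1.338; B ≈ 1.663; C ≈ 1.250; D ≈ 1.497.
Targets: 5:3 ≈ 1.667; 3:2 ≈ 1.500; 4:3 ≈ 1.333; 5:4 ≈ 1.250.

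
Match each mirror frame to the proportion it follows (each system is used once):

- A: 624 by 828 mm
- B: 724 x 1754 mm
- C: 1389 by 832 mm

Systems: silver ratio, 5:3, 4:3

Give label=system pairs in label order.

A = 828/624 ≈ 1.327 → 4:3 (1.333)
B = 1754/724 ≈ 2.423 → silver ratio (2.414)
C = 1389/832 ≈ 1.669 → 5:3 (1.667)

A=4:3, B=silver ratio, C=5:3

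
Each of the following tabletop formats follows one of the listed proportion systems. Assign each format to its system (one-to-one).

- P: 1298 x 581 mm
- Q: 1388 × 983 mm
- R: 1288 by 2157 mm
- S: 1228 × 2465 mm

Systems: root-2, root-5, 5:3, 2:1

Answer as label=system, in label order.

P = 1298/581 ≈ 2.234 → root-5 (2.236)
Q = 1388/983 ≈ 1.412 → root-2 (1.414)
R = 2157/1288 ≈ 1.675 → 5:3 (1.667)
S = 2465/1228 ≈ 2.007 → 2:1 (2.000)

P=root-5, Q=root-2, R=5:3, S=2:1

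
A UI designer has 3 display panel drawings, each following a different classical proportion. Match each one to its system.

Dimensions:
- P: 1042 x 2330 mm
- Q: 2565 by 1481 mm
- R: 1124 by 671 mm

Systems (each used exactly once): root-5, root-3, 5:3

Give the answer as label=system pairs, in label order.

P = 2330/1042 ≈ 2.236 → root-5 (2.236)
Q = 2565/1481 ≈ 1.732 → root-3 (1.732)
R = 1124/671 ≈ 1.675 → 5:3 (1.667)

P=root-5, Q=root-3, R=5:3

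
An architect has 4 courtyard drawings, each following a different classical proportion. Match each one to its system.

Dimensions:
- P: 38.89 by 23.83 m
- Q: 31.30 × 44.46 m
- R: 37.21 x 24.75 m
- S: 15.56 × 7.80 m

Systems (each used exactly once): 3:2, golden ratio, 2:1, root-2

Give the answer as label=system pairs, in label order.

P=golden ratio, Q=root-2, R=3:2, S=2:1

P = 38.89/23.83 ≈ 1.632 → golden ratio (1.618)
Q = 44.46/31.30 ≈ 1.420 → root-2 (1.414)
R = 37.21/24.75 ≈ 1.503 → 3:2 (1.500)
S = 15.56/7.80 ≈ 1.995 → 2:1 (2.000)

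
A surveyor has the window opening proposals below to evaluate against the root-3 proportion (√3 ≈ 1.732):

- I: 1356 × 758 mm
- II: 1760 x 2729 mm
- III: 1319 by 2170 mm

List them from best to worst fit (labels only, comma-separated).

I, III, II

Ratios: I = 1356 / 758 ≈ 1.789; II = 2729 / 1760 ≈ 1.551; III = 2170 / 1319 ≈ 1.645.
|Δ from 1.732|: I 0.057; II 0.181; III 0.087.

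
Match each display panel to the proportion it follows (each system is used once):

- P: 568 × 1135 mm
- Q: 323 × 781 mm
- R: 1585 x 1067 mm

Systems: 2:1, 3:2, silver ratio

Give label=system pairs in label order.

P=2:1, Q=silver ratio, R=3:2

Ratios: P ≈ 1.998; Q ≈ 2.418; R ≈ 1.485.
Targets: 2:1 ≈ 2.000; 3:2 ≈ 1.500; silver ratio ≈ 2.414.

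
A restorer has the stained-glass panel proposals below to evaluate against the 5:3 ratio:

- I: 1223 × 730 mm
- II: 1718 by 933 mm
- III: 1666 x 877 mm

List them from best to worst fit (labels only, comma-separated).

I, II, III

I: 1223/730 ≈ 1.675 → |1.675 − 1.667| = 0.008
II: 1718/933 ≈ 1.841 → |1.841 − 1.667| = 0.174
III: 1666/877 ≈ 1.900 → |1.900 − 1.667| = 0.233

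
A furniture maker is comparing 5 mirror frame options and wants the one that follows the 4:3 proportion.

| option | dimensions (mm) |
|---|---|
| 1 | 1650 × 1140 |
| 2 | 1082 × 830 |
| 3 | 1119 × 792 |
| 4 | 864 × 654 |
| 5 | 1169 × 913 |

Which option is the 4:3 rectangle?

Target 4:3 ≈ 1.333.
1: 1.447 (Δ0.114)  2: 1.304 (Δ0.029)  3: 1.413 (Δ0.080)  4: 1.321 (Δ0.012)  5: 1.280 (Δ0.053)

4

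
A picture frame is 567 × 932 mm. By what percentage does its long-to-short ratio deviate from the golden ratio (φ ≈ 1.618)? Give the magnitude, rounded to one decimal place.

1.6%

Ratio = 932 / 567 ≈ 1.6437.
Ideal golden ratio ≈ 1.6180. |1.6437 − 1.6180| / 1.6180 ≈ 1.59% → 1.6%.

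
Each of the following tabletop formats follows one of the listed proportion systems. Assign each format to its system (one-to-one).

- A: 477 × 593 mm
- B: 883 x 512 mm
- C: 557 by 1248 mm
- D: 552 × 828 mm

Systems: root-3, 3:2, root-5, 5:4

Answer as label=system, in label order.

Ratios: A ≈ 1.243; B ≈ 1.725; C ≈ 2.241; D ≈ 1.500.
Targets: root-3 ≈ 1.732; 3:2 ≈ 1.500; root-5 ≈ 2.236; 5:4 ≈ 1.250.

A=5:4, B=root-3, C=root-5, D=3:2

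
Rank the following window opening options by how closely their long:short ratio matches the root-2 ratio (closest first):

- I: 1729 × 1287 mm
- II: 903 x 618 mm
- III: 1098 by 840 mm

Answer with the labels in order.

I: 1729/1287 ≈ 1.343 → |1.343 − 1.414| = 0.071
II: 903/618 ≈ 1.461 → |1.461 − 1.414| = 0.047
III: 1098/840 ≈ 1.307 → |1.307 − 1.414| = 0.107

II, I, III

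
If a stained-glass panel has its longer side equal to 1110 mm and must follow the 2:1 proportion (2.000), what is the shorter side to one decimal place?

2:1 = 2.00000.
Shorter side = 1110 ÷ 2.00000 ≈ 555.000 → 555.0 mm.

555.0 mm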